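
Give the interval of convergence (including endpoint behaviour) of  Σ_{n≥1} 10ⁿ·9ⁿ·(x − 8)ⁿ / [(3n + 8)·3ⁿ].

[239/30, 241/30)

Ratio test: |a_{n+1}/a_n| = [(3n + 8)/(3(n+1) + 8)] · 10·9/3 → 30 as n → ∞.
Convergence for |x − 8| · 30 < 1, i.e. |x − 8| < 1/30. So R = 1/30.
When x = 241/30, the terms are asymptotic to a nonzero constant times 1/n, so the series diverges by limit comparison with Σ 1/n.
Check x = 239/30: convergence follows from the alternating series test (terms decrease monotonically to 0).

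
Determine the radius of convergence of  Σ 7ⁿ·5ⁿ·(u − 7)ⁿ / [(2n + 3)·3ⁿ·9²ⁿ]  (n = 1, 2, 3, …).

R = 243/35

Ratio test: |a_{n+1}/a_n| = [(2n + 3)/(2(n+1) + 3)] · 7·5/(3·81) → 35/243 as n → ∞.
Hence the series converges for |u − 7| < 1/(35/243) = 243/35, so the radius of convergence is 243/35.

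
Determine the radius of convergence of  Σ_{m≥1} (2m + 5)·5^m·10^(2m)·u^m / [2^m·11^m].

Apply the ratio test: |a_{m+1}| / |a_m| = [(2(m+1) + 5)/(2m + 5)] · 5·100/(2·11), which tends to 250/11 as m → ∞.
The series converges when 250/11 · |u| < 1, giving R = 11/250.

R = 11/250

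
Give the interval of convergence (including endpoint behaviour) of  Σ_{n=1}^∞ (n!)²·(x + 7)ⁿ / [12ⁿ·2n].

{-7}

By the ratio test, |a_{n+1}/a_n| = (n+1)² · 1/12 · 2n/2(n+1) → ∞.
The terms grow without bound for any (x + 7) ≠ 0, so R = 0 (convergence only at x = -7).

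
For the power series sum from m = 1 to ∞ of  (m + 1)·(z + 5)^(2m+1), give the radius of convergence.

R = 1

The ratio of consecutive coefficients is ((m+1) + 1)/(m + 1) → 1.
Writing y = (z + 5)², the series in y has radius 1, so |z + 5| < √(1) = 1 and R = 1.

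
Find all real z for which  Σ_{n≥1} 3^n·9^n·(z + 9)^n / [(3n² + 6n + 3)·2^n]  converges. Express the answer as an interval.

Ratio test: |a_{n+1}/a_n| = [(3n² + 6n + 3)/(3(n+1)² + 6(n+1) + 3)] · 3·9/2 → 27/2 as n → ∞.
Convergence for |z + 9| · 27/2 < 1, i.e. |z + 9| < 2/27. So R = 2/27.
Check z = -241/27: absolute convergence follows by limit comparison with Σ 1/n².
When z = -245/27, the series is dominated by a constant times Σ 1/n², which converges (p = 2 > 1).

[-245/27, -241/27]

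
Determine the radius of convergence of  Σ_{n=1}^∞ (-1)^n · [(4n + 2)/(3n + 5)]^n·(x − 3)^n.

R = 3/4

By the Cauchy root test, |a_n|^(1/n) = (4n + 2)/(3n + 5) → 4/3.
Thus R = 1/(4/3) = 3/4.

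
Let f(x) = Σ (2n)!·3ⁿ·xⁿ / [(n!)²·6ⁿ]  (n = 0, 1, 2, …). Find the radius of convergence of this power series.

R = 1/2

Apply the ratio test: |a_{n+1}| / |a_n| = (2n+1)·(2n+2)/(n+1)² · 3/6, which tends to 2 as n → ∞.
The series converges when 2 · |x| < 1, giving R = 1/2.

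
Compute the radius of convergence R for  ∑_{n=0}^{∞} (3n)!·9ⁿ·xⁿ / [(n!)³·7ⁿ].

The ratio of consecutive coefficients is (3n+1)·(3n+2)·(3n+3)/(n+1)³ · 9/7 → 243/7.
Convergence for |x| · 243/7 < 1, i.e. |x| < 7/243. So R = 7/243.

R = 7/243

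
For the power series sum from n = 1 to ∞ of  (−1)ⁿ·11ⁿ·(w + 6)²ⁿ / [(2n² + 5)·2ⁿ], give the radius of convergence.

The ratio of consecutive coefficients is [(2n² + 5)/(2(n+1)² + 5)] · 11/2 → 11/2.
Since the exponent of (w + 6) increases by 2 each term, convergence requires |w + 6|² < 2/11, hence R = √22/11.

R = √22/11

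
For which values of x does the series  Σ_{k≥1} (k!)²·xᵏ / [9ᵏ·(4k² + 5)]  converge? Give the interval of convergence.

The ratio of consecutive coefficients is (k+1)² · 1/9 · (4k² + 5)/(4(k+1)² + 5) → ∞.
The terms grow without bound for any x ≠ 0, so R = 0 (convergence only at x = 0).

{0}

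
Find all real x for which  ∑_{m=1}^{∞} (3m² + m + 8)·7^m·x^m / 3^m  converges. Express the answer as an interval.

By the ratio test, |a_{m+1}/a_m| = [(3(m+1)² + (m+1) + 8)/(3m² + m + 8)] · 7/3 → 7/3.
Thus R = 1/(7/3) = 3/7.
At x = 3/7: the terms have absolute value of order m², which does not tend to 0, so the series diverges by the divergence test.
Endpoint x = -3/7: the m-th term does not approach 0; divergence by the term test.

(-3/7, 3/7)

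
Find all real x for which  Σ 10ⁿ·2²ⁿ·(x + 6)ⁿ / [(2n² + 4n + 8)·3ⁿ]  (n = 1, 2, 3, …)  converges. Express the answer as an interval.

[-243/40, -237/40]

Ratio test: |a_{n+1}/a_n| = [(2n² + 4n + 8)/(2(n+1)² + 4(n+1) + 8)] · 10·4/3 → 40/3 as n → ∞.
Convergence for |x + 6| · 40/3 < 1, i.e. |x + 6| < 3/40. So R = 3/40.
When x = -237/40, the series is dominated by a constant times Σ 1/n², which converges (p = 2 > 1).
Check x = -243/40: absolute convergence follows by limit comparison with Σ 1/n².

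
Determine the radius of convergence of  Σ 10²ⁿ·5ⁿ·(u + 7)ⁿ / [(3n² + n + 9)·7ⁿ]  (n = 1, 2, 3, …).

R = 7/500

By the ratio test, |a_{n+1}/a_n| = [(3n² + n + 9)/(3(n+1)² + (n+1) + 9)] · 100·5/7 → 500/7.
Convergence for |u + 7| · 500/7 < 1, i.e. |u + 7| < 7/500. So R = 7/500.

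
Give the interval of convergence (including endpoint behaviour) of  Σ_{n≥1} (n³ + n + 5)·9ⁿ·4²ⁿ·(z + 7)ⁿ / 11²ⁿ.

Ratio test: |a_{n+1}/a_n| = [((n+1)³ + (n+1) + 5)/(n³ + n + 5)] · 9·16/121 → 144/121 as n → ∞.
Thus R = 1/(144/121) = 121/144.
At z = -887/144: the terms have absolute value of order n³, which does not tend to 0, so the series diverges by the divergence test.
Check z = -1129/144: the terms have absolute value of order n³, which does not tend to 0, so the series diverges by the divergence test.

(-1129/144, -887/144)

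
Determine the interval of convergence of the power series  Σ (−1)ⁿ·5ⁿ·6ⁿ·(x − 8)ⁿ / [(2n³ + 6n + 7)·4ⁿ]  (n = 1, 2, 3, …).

[118/15, 122/15]

By the ratio test, |a_{n+1}/a_n| = [(2n³ + 6n + 7)/(2(n+1)³ + 6(n+1) + 7)] · 5·6/4 → 15/2.
The series converges when 15/2 · |x − 8| < 1, giving R = 2/15.
Check x = 122/15: absolute convergence follows by limit comparison with Σ 1/n³.
When x = 118/15, the terms are on the order of 1/n³, so the series converges absolutely by comparison with the p-series (p = 3 > 1).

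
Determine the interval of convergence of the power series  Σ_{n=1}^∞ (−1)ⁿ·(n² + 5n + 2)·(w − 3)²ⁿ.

Apply the ratio test: |a_{n+1}| / |a_n| = ((n+1)² + 5(n+1) + 2)/(n² + 5n + 2), which tends to 1 as n → ∞.
Writing y = (w − 3)², the series in y has radius 1, so |w − 3| < √(1) = 1 and R = 1.
Endpoint w = 4: the terms have absolute value of order n², which does not tend to 0, so the series diverges by the divergence test.
When w = 2, the n-th term does not approach 0; divergence by the term test.

(2, 4)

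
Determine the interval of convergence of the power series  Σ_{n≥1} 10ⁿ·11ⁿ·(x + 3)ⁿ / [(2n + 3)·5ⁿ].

The ratio of consecutive coefficients is [(2n + 3)/(2(n+1) + 3)] · 10·11/5 → 22.
Thus R = 1/(22) = 1/22.
At x = -65/22: comparison with the harmonic series Σ 1/n shows the series diverges.
At x = -67/22: an alternating series whose terms decrease to 0 in absolute value, so it converges by the Leibniz criterion.

[-67/22, -65/22)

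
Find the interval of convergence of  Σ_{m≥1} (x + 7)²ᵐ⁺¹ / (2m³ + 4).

[-8, -6]

The ratio of consecutive coefficients is (2m³ + 4)/(2(m+1)³ + 4) → 1.
Since the exponent of (x + 7) increases by 2 each term, convergence requires |x + 7|² < 1, hence R = 1.
When x = -6, the series is dominated by a constant times Σ 1/m³, which converges (p = 3 > 1).
Endpoint x = -8: the series is dominated by a constant times Σ 1/m³, which converges (p = 3 > 1).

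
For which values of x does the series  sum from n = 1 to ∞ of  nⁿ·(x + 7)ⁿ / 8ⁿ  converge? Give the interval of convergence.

By the Cauchy root test, |a_n|^(1/n) = n/8 → ∞.
The root grows without bound, so R = 0 (convergence only at x = -7).

{-7}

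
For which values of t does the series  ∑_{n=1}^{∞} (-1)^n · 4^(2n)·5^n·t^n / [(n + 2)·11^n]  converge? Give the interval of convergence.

(-11/80, 11/80]

The ratio of consecutive coefficients is [(n + 2)/((n+1) + 2)] · 16·5/11 → 80/11.
Hence the series converges for |t| < 1/(80/11) = 11/80, so the radius of convergence is 11/80.
Check t = 11/80: convergence follows from the alternating series test (terms decrease monotonically to 0).
Check t = -11/80: comparison with the harmonic series Σ 1/n shows the series diverges.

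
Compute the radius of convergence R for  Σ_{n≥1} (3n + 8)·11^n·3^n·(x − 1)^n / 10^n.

R = 10/33

The ratio of consecutive coefficients is [(3(n+1) + 8)/(3n + 8)] · 11·3/10 → 33/10.
Convergence for |x − 1| · 33/10 < 1, i.e. |x − 1| < 10/33. So R = 10/33.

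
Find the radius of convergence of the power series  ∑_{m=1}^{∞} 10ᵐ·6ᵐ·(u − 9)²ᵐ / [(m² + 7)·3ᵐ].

R = √5/10

Apply the ratio test: |a_{m+1}| / |a_m| = [(m² + 7)/((m+1)² + 7)] · 10·6/3, which tends to 20 as m → ∞.
Successive powers of (u − 9) differ by 2, so the series converges when |u − 9|² · 20 < 1, i.e. |u − 9| < √(1/20). So R = √5/10.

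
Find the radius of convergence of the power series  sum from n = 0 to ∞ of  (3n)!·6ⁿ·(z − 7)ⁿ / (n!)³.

Apply the ratio test: |a_{n+1}| / |a_n| = (3n+1)·(3n+2)·(3n+3)/(n+1)³ · 6, which tends to 162 as n → ∞.
Hence the series converges for |z − 7| < 1/(162) = 1/162, so the radius of convergence is 1/162.

R = 1/162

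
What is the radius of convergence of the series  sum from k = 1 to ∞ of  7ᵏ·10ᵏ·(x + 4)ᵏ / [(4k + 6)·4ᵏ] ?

Ratio test: |a_{k+1}/a_k| = [(4k + 6)/(4(k+1) + 6)] · 7·10/4 → 35/2 as k → ∞.
Hence the series converges for |x + 4| < 1/(35/2) = 2/35, so the radius of convergence is 2/35.

R = 2/35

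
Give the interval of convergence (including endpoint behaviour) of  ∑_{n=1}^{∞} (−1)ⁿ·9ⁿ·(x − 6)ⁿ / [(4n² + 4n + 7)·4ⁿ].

By the ratio test, |a_{n+1}/a_n| = [(4n² + 4n + 7)/(4(n+1)² + 4(n+1) + 7)] · 9/4 → 9/4.
Hence the series converges for |x − 6| < 1/(9/4) = 4/9, so the radius of convergence is 4/9.
At x = 58/9: the series is dominated by a constant times Σ 1/n², which converges (p = 2 > 1).
Endpoint x = 50/9: the series is dominated by a constant times Σ 1/n², which converges (p = 2 > 1).

[50/9, 58/9]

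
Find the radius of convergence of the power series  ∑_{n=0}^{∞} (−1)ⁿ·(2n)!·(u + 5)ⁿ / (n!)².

R = 1/4

Apply the ratio test: |a_{n+1}| / |a_n| = (2n+1)·(2n+2)/(n+1)², which tends to 4 as n → ∞.
Hence the series converges for |u + 5| < 1/(4) = 1/4, so the radius of convergence is 1/4.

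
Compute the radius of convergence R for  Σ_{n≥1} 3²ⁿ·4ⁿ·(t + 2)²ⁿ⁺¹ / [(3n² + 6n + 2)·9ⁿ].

R = 1/2

Ratio test: |a_{n+1}/a_n| = [(3n² + 6n + 2)/(3(n+1)² + 6(n+1) + 2)] · 9·4/9 → 4 as n → ∞.
Successive powers of (t + 2) differ by 2, so the series converges when |t + 2|² · 4 < 1, i.e. |t + 2| < √(1/4) = 1/2. So R = 1/2.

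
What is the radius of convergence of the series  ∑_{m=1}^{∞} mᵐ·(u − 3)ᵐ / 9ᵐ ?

R = 0

Root test: |a_m|^(1/m) = m/9 → ∞.
The root grows without bound, so R = 0 (convergence only at u = 3).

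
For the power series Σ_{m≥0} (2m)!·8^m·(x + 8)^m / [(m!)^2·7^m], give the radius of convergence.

R = 7/32

By the ratio test, |a_{m+1}/a_m| = (2m+1)·(2m+2)/(m+1)² · 8/7 → 32/7.
Convergence for |x + 8| · 32/7 < 1, i.e. |x + 8| < 7/32. So R = 7/32.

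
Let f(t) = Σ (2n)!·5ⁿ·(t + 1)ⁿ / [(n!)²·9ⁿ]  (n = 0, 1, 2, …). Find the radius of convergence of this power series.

R = 9/20

The ratio of consecutive coefficients is (2n+1)·(2n+2)/(n+1)² · 5/9 → 20/9.
Thus R = 1/(20/9) = 9/20.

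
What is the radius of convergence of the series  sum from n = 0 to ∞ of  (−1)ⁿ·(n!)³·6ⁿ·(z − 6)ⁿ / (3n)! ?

Apply the ratio test: |a_{n+1}| / |a_n| = (n+1)³/[(3n+1)·(3n+2)·(3n+3)] · 6, which tends to 2/9 as n → ∞.
The series converges when 2/9 · |z − 6| < 1, giving R = 9/2.

R = 9/2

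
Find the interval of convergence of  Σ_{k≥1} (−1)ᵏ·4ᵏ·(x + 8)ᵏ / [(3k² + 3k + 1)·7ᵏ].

[-39/4, -25/4]

Ratio test: |a_{k+1}/a_k| = [(3k² + 3k + 1)/(3(k+1)² + 3(k+1) + 1)] · 4/7 → 4/7 as k → ∞.
Convergence for |x + 8| · 4/7 < 1, i.e. |x + 8| < 7/4. So R = 7/4.
When x = -25/4, the terms are on the order of 1/k², so the series converges absolutely by comparison with the p-series (p = 2 > 1).
Endpoint x = -39/4: the terms are on the order of 1/k², so the series converges absolutely by comparison with the p-series (p = 2 > 1).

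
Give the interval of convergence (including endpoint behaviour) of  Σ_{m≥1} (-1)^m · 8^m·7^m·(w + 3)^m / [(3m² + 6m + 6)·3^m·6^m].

Ratio test: |a_{m+1}/a_m| = [(3m² + 6m + 6)/(3(m+1)² + 6(m+1) + 6)] · 8·7/(3·6) → 28/9 as m → ∞.
Convergence for |w + 3| · 28/9 < 1, i.e. |w + 3| < 9/28. So R = 9/28.
Endpoint w = -75/28: the terms are on the order of 1/m², so the series converges absolutely by comparison with the p-series (p = 2 > 1).
When w = -93/28, absolute convergence follows by limit comparison with Σ 1/m².

[-93/28, -75/28]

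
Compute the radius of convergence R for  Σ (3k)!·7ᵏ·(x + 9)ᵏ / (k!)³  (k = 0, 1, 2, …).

R = 1/189

The ratio of consecutive coefficients is (3k+1)·(3k+2)·(3k+3)/(k+1)³ · 7 → 189.
Convergence for |x + 9| · 189 < 1, i.e. |x + 9| < 1/189. So R = 1/189.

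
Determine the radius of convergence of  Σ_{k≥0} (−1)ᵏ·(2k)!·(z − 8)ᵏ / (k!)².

R = 1/4

Apply the ratio test: |a_{k+1}| / |a_k| = (2k+1)·(2k+2)/(k+1)², which tends to 4 as k → ∞.
Hence the series converges for |z − 8| < 1/(4) = 1/4, so the radius of convergence is 1/4.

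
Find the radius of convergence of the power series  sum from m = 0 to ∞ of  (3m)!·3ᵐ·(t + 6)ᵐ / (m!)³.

R = 1/81

By the ratio test, |a_{m+1}/a_m| = (3m+1)·(3m+2)·(3m+3)/(m+1)³ · 3 → 81.
The series converges when 81 · |t + 6| < 1, giving R = 1/81.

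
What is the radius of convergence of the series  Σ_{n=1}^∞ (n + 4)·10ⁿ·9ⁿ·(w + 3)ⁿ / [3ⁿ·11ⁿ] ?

R = 11/30

The ratio of consecutive coefficients is [((n+1) + 4)/(n + 4)] · 10·9/(3·11) → 30/11.
The series converges when 30/11 · |w + 3| < 1, giving R = 11/30.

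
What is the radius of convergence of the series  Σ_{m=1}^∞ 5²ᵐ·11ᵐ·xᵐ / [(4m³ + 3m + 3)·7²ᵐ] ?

The ratio of consecutive coefficients is [(4m³ + 3m + 3)/(4(m+1)³ + 3(m+1) + 3)] · 25·11/49 → 275/49.
The series converges when 275/49 · |x| < 1, giving R = 49/275.

R = 49/275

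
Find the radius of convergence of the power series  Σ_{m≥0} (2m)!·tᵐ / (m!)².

R = 1/4

Apply the ratio test: |a_{m+1}| / |a_m| = (2m+1)·(2m+2)/(m+1)², which tends to 4 as m → ∞.
Thus R = 1/(4) = 1/4.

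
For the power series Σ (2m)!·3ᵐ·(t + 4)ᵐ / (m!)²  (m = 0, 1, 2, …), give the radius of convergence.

R = 1/12

Apply the ratio test: |a_{m+1}| / |a_m| = (2m+1)·(2m+2)/(m+1)² · 3, which tends to 12 as m → ∞.
Thus R = 1/(12) = 1/12.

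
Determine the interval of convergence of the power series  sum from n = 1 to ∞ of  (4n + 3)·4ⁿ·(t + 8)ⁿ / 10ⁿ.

(-21/2, -11/2)

By the ratio test, |a_{n+1}/a_n| = [(4(n+1) + 3)/(4n + 3)] · 4/10 → 2/5.
Thus R = 1/(2/5) = 5/2.
At t = -11/2: the n-th term does not approach 0; divergence by the term test.
When t = -21/2, the n-th term does not approach 0; divergence by the term test.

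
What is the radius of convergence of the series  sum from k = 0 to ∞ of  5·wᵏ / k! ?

By the ratio test, |a_{k+1}/a_k| = 5/5 · 1/(k+1) → 0.
The limit is 0, so the series converges for all w; R = ∞.

R = ∞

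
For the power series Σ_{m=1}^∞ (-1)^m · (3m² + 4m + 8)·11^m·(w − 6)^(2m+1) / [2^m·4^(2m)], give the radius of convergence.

By the ratio test, |a_{m+1}/a_m| = [(3(m+1)² + 4(m+1) + 8)/(3m² + 4m + 8)] · 11/(2·16) → 11/32.
Since the exponent of (w − 6) increases by 2 each term, convergence requires |w − 6|² < 32/11, hence R = 4√22/11.

R = 4√22/11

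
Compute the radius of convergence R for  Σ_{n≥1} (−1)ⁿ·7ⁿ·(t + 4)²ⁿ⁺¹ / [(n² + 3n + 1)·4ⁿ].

Apply the ratio test: |a_{n+1}| / |a_n| = [(n² + 3n + 1)/((n+1)² + 3(n+1) + 1)] · 7/4, which tends to 7/4 as n → ∞.
Since the exponent of (t + 4) increases by 2 each term, convergence requires |t + 4|² < 4/7, hence R = 2√7/7.

R = 2√7/7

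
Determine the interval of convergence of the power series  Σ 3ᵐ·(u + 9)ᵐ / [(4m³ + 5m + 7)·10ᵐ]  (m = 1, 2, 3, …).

[-37/3, -17/3]

Apply the ratio test: |a_{m+1}| / |a_m| = [(4m³ + 5m + 7)/(4(m+1)³ + 5(m+1) + 7)] · 3/10, which tends to 3/10 as m → ∞.
Thus R = 1/(3/10) = 10/3.
When u = -17/3, the series is dominated by a constant times Σ 1/m³, which converges (p = 3 > 1).
Endpoint u = -37/3: the terms are on the order of 1/m³, so the series converges absolutely by comparison with the p-series (p = 3 > 1).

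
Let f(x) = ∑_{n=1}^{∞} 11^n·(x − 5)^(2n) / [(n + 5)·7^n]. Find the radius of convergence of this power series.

The ratio of consecutive coefficients is [(n + 5)/((n+1) + 5)] · 11/7 → 11/7.
Writing y = (x − 5)², the series in y has radius 7/11, so |x − 5| < √(7/11) and R = √77/11.

R = √77/11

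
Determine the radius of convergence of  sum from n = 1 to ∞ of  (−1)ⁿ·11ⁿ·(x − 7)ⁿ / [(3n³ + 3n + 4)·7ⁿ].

Ratio test: |a_{n+1}/a_n| = [(3n³ + 3n + 4)/(3(n+1)³ + 3(n+1) + 4)] · 11/7 → 11/7 as n → ∞.
Hence the series converges for |x − 7| < 1/(11/7) = 7/11, so the radius of convergence is 7/11.

R = 7/11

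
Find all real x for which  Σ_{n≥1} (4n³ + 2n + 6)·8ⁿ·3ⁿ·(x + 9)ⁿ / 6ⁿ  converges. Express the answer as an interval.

(-37/4, -35/4)

Apply the ratio test: |a_{n+1}| / |a_n| = [(4(n+1)³ + 2(n+1) + 6)/(4n³ + 2n + 6)] · 8·3/6, which tends to 4 as n → ∞.
Thus R = 1/(4) = 1/4.
When x = -35/4, the terms do not tend to 0, so the series diverges.
When x = -37/4, the n-th term does not approach 0; divergence by the term test.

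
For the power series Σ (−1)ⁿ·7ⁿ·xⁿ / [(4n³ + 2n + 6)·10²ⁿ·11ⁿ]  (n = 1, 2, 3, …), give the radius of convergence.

R = 1100/7

The ratio of consecutive coefficients is [(4n³ + 2n + 6)/(4(n+1)³ + 2(n+1) + 6)] · 7/(100·11) → 7/1100.
The series converges when 7/1100 · |x| < 1, giving R = 1100/7.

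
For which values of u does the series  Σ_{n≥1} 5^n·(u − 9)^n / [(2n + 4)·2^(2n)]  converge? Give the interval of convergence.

Ratio test: |a_{n+1}/a_n| = [(2n + 4)/(2(n+1) + 4)] · 5/4 → 5/4 as n → ∞.
Hence the series converges for |u − 9| < 1/(5/4) = 4/5, so the radius of convergence is 4/5.
Check u = 49/5: the terms behave like c/n; limit comparison with the harmonic series gives divergence.
Endpoint u = 41/5: an alternating series whose terms decrease to 0 in absolute value, so it converges by the Leibniz criterion.

[41/5, 49/5)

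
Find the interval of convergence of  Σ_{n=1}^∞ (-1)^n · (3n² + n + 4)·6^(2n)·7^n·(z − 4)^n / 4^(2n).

By the ratio test, |a_{n+1}/a_n| = [(3(n+1)² + (n+1) + 4)/(3n² + n + 4)] · 36·7/16 → 63/4.
The series converges when 63/4 · |z − 4| < 1, giving R = 4/63.
Check z = 256/63: the n-th term does not approach 0; divergence by the term test.
Check z = 248/63: the terms do not tend to 0, so the series diverges.

(248/63, 256/63)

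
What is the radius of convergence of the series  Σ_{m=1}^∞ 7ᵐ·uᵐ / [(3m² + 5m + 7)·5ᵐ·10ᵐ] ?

R = 50/7

By the ratio test, |a_{m+1}/a_m| = [(3m² + 5m + 7)/(3(m+1)² + 5(m+1) + 7)] · 7/(5·10) → 7/50.
The series converges when 7/50 · |u| < 1, giving R = 50/7.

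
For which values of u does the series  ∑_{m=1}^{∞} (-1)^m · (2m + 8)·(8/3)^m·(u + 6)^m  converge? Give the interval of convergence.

(-51/8, -45/8)

Ratio test: |a_{m+1}/a_m| = [(2(m+1) + 8)/(2m + 8)] · 8/3 → 8/3 as m → ∞.
Hence the series converges for |u + 6| < 1/(8/3) = 3/8, so the radius of convergence is 3/8.
When u = -45/8, the m-th term does not approach 0; divergence by the term test.
Endpoint u = -51/8: the terms have absolute value of order m, which does not tend to 0, so the series diverges by the divergence test.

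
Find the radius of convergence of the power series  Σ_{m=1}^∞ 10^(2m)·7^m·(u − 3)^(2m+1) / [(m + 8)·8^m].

R = √14/35

Apply the ratio test: |a_{m+1}| / |a_m| = [(m + 8)/((m+1) + 8)] · 100·7/8, which tends to 175/2 as m → ∞.
Successive powers of (u − 3) differ by 2, so the series converges when |u − 3|² · 175/2 < 1, i.e. |u − 3| < √(2/175). So R = √14/35.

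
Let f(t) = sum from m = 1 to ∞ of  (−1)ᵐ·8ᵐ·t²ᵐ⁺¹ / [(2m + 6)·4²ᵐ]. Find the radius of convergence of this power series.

Ratio test: |a_{m+1}/a_m| = [(2m + 6)/(2(m+1) + 6)] · 8/16 → 1/2 as m → ∞.
Since the exponent of t increases by 2 each term, convergence requires |t|² < 2, hence R = √2.

R = √2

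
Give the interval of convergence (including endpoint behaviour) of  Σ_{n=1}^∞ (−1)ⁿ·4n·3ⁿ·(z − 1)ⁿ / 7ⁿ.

(-4/3, 10/3)

Apply the ratio test: |a_{n+1}| / |a_n| = [4(n+1)/4n] · 3/7, which tends to 3/7 as n → ∞.
Convergence for |z − 1| · 3/7 < 1, i.e. |z − 1| < 7/3. So R = 7/3.
Endpoint z = 10/3: the terms have absolute value of order n, which does not tend to 0, so the series diverges by the divergence test.
Check z = -4/3: the n-th term does not approach 0; divergence by the term test.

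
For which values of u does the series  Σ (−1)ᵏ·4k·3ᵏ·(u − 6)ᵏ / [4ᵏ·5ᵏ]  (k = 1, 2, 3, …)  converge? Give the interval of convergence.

(-2/3, 38/3)

Apply the ratio test: |a_{k+1}| / |a_k| = [4(k+1)/4k] · 3/(4·5), which tends to 3/20 as k → ∞.
The series converges when 3/20 · |u − 6| < 1, giving R = 20/3.
When u = 38/3, the terms have absolute value of order k, which does not tend to 0, so the series diverges by the divergence test.
When u = -2/3, the terms do not tend to 0, so the series diverges.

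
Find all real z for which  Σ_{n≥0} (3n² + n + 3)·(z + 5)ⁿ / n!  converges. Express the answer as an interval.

By the ratio test, |a_{n+1}/a_n| = (3(n+1)² + (n+1) + 3)/(3n² + n + 3) · 1/(n+1) → 0.
The ratio tends to 0 regardless of z, hence R = ∞.

(−∞, ∞)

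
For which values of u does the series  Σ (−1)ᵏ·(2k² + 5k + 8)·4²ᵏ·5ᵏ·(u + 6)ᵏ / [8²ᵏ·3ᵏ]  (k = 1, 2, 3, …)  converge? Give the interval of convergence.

Apply the ratio test: |a_{k+1}| / |a_k| = [(2(k+1)² + 5(k+1) + 8)/(2k² + 5k + 8)] · 16·5/(64·3), which tends to 5/12 as k → ∞.
Convergence for |u + 6| · 5/12 < 1, i.e. |u + 6| < 12/5. So R = 12/5.
When u = -18/5, the terms have absolute value of order k², which does not tend to 0, so the series diverges by the divergence test.
At u = -42/5: the k-th term does not approach 0; divergence by the term test.

(-42/5, -18/5)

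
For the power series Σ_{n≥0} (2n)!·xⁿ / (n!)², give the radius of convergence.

R = 1/4

The ratio of consecutive coefficients is (2n+1)·(2n+2)/(n+1)² → 4.
Hence the series converges for |x| < 1/(4) = 1/4, so the radius of convergence is 1/4.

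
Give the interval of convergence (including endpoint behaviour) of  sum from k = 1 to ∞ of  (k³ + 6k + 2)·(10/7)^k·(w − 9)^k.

(83/10, 97/10)

The ratio of consecutive coefficients is [((k+1)³ + 6(k+1) + 2)/(k³ + 6k + 2)] · 10/7 → 10/7.
Thus R = 1/(10/7) = 7/10.
Check w = 97/10: the k-th term does not approach 0; divergence by the term test.
At w = 83/10: the terms have absolute value of order k³, which does not tend to 0, so the series diverges by the divergence test.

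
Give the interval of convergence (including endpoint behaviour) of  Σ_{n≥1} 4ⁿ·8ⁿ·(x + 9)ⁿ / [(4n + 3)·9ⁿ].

[-297/32, -279/32)

By the ratio test, |a_{n+1}/a_n| = [(4n + 3)/(4(n+1) + 3)] · 4·8/9 → 32/9.
The series converges when 32/9 · |x + 9| < 1, giving R = 9/32.
When x = -279/32, comparison with the harmonic series Σ 1/n shows the series diverges.
Check x = -297/32: the terms alternate in sign and decrease monotonically to 0 in absolute value (size ~ c/n), so the alternating series test gives convergence.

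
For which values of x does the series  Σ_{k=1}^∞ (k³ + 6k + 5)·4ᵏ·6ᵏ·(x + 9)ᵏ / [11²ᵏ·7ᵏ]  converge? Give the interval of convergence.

Apply the ratio test: |a_{k+1}| / |a_k| = [((k+1)³ + 6(k+1) + 5)/(k³ + 6k + 5)] · 4·6/(121·7), which tends to 24/847 as k → ∞.
The series converges when 24/847 · |x + 9| < 1, giving R = 847/24.
Check x = 631/24: the terms have absolute value of order k³, which does not tend to 0, so the series diverges by the divergence test.
Check x = -1063/24: the k-th term does not approach 0; divergence by the term test.

(-1063/24, 631/24)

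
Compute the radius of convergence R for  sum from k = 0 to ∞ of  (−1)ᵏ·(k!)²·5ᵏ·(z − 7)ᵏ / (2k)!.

R = 4/5

The ratio of consecutive coefficients is (k+1)²/[(2k+1)·(2k+2)] · 5 → 5/4.
The series converges when 5/4 · |z − 7| < 1, giving R = 4/5.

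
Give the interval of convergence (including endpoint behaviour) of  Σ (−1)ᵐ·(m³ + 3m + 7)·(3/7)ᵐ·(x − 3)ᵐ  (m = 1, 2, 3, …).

(2/3, 16/3)

Ratio test: |a_{m+1}/a_m| = [((m+1)³ + 3(m+1) + 7)/(m³ + 3m + 7)] · 3/7 → 3/7 as m → ∞.
Thus R = 1/(3/7) = 7/3.
Endpoint x = 16/3: the terms do not tend to 0, so the series diverges.
At x = 2/3: the terms have absolute value of order m³, which does not tend to 0, so the series diverges by the divergence test.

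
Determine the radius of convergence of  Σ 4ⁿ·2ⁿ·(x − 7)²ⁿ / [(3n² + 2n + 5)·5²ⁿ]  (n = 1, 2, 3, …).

R = 5√2/4

The ratio of consecutive coefficients is [(3n² + 2n + 5)/(3(n+1)² + 2(n+1) + 5)] · 4·2/25 → 8/25.
Successive powers of (x − 7) differ by 2, so the series converges when |x − 7|² · 8/25 < 1, i.e. |x − 7| < √(25/8). So R = 5√2/4.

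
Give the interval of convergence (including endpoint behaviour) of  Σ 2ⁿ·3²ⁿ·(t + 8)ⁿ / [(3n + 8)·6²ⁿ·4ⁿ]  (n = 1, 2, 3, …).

[-16, 0)

Apply the ratio test: |a_{n+1}| / |a_n| = [(3n + 8)/(3(n+1) + 8)] · 2·9/(36·4), which tends to 1/8 as n → ∞.
The series converges when 1/8 · |t + 8| < 1, giving R = 8.
Check t = 0: the terms behave like c/n; limit comparison with the harmonic series gives divergence.
Endpoint t = -16: an alternating series whose terms decrease to 0 in absolute value, so it converges by the Leibniz criterion.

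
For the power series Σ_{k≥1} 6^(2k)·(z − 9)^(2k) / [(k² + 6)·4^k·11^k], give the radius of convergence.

R = √11/3

Apply the ratio test: |a_{k+1}| / |a_k| = [(k² + 6)/((k+1)² + 6)] · 36/(4·11), which tends to 9/11 as k → ∞.
Since the exponent of (z − 9) increases by 2 each term, convergence requires |z − 9|² < 11/9, hence R = √11/3.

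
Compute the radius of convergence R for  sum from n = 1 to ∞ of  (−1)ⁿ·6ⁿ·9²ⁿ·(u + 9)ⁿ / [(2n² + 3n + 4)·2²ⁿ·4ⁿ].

Apply the ratio test: |a_{n+1}| / |a_n| = [(2n² + 3n + 4)/(2(n+1)² + 3(n+1) + 4)] · 6·81/(4·4), which tends to 243/8 as n → ∞.
The series converges when 243/8 · |u + 9| < 1, giving R = 8/243.

R = 8/243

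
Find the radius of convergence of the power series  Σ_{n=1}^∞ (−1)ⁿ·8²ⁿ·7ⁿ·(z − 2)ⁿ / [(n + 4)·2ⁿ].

Ratio test: |a_{n+1}/a_n| = [(n + 4)/((n+1) + 4)] · 64·7/2 → 224 as n → ∞.
The series converges when 224 · |z − 2| < 1, giving R = 1/224.

R = 1/224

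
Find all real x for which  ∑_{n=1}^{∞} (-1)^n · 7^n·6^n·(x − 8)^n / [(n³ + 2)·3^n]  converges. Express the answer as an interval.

Apply the ratio test: |a_{n+1}| / |a_n| = [(n³ + 2)/((n+1)³ + 2)] · 7·6/3, which tends to 14 as n → ∞.
Convergence for |x − 8| · 14 < 1, i.e. |x − 8| < 1/14. So R = 1/14.
At x = 113/14: absolute convergence follows by limit comparison with Σ 1/n³.
When x = 111/14, absolute convergence follows by limit comparison with Σ 1/n³.

[111/14, 113/14]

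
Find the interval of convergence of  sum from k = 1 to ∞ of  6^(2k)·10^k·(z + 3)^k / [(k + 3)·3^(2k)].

[-121/40, -119/40)

Ratio test: |a_{k+1}/a_k| = [(k + 3)/((k+1) + 3)] · 36·10/9 → 40 as k → ∞.
The series converges when 40 · |z + 3| < 1, giving R = 1/40.
When z = -119/40, the terms are asymptotic to a nonzero constant times 1/k, so the series diverges by limit comparison with Σ 1/k.
Endpoint z = -121/40: the terms alternate in sign and decrease monotonically to 0 in absolute value (size ~ c/k), so the alternating series test gives convergence.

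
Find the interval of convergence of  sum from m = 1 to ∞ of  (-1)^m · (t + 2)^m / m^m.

(−∞, ∞)

Applying the root test, |a_m|^(1/m) = 1/m → 0.
The limit is 0 for every t, so R = ∞.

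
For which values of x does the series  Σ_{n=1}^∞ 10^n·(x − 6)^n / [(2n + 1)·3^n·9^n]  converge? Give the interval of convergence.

[33/10, 87/10)

The ratio of consecutive coefficients is [(2n + 1)/(2(n+1) + 1)] · 10/(3·9) → 10/27.
The series converges when 10/27 · |x − 6| < 1, giving R = 27/10.
Check x = 87/10: the terms behave like c/n; limit comparison with the harmonic series gives divergence.
When x = 33/10, an alternating series whose terms decrease to 0 in absolute value, so it converges by the Leibniz criterion.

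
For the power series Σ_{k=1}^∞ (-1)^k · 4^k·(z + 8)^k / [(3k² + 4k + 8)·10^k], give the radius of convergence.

R = 5/2

The ratio of consecutive coefficients is [(3k² + 4k + 8)/(3(k+1)² + 4(k+1) + 8)] · 4/10 → 2/5.
Convergence for |z + 8| · 2/5 < 1, i.e. |z + 8| < 5/2. So R = 5/2.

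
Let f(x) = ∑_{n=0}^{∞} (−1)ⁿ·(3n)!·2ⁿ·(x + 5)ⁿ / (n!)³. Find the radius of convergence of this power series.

R = 1/54

The ratio of consecutive coefficients is (3n+1)·(3n+2)·(3n+3)/(n+1)³ · 2 → 54.
The series converges when 54 · |x + 5| < 1, giving R = 1/54.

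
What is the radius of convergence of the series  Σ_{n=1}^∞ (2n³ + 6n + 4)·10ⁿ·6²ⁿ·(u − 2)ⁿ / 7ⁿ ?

Ratio test: |a_{n+1}/a_n| = [(2(n+1)³ + 6(n+1) + 4)/(2n³ + 6n + 4)] · 10·36/7 → 360/7 as n → ∞.
Convergence for |u − 2| · 360/7 < 1, i.e. |u − 2| < 7/360. So R = 7/360.

R = 7/360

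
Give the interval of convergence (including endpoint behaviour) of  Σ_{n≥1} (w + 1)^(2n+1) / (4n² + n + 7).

By the ratio test, |a_{n+1}/a_n| = (4n² + n + 7)/(4(n+1)² + (n+1) + 7) → 1.
Writing y = (w + 1)², the series in y has radius 1, so |w + 1| < √(1) = 1 and R = 1.
When w = 0, the terms are on the order of 1/n², so the series converges absolutely by comparison with the p-series (p = 2 > 1).
Check w = -2: absolute convergence follows by limit comparison with Σ 1/n².

[-2, 0]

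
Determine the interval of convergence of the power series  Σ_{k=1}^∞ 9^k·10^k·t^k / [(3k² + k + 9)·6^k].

[-1/15, 1/15]

Ratio test: |a_{k+1}/a_k| = [(3k² + k + 9)/(3(k+1)² + (k+1) + 9)] · 9·10/6 → 15 as k → ∞.
Convergence for |t| · 15 < 1, i.e. |t| < 1/15. So R = 1/15.
At t = 1/15: the series is dominated by a constant times Σ 1/k², which converges (p = 2 > 1).
Check t = -1/15: the terms are on the order of 1/k², so the series converges absolutely by comparison with the p-series (p = 2 > 1).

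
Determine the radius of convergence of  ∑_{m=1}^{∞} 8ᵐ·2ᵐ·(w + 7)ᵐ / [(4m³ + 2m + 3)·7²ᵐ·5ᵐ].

The ratio of consecutive coefficients is [(4m³ + 2m + 3)/(4(m+1)³ + 2(m+1) + 3)] · 8·2/(49·5) → 16/245.
Hence the series converges for |w + 7| < 1/(16/245) = 245/16, so the radius of convergence is 245/16.

R = 245/16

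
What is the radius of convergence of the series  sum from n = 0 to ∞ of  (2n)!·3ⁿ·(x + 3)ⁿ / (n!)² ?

R = 1/12

Apply the ratio test: |a_{n+1}| / |a_n| = (2n+1)·(2n+2)/(n+1)² · 3, which tends to 12 as n → ∞.
The series converges when 12 · |x + 3| < 1, giving R = 1/12.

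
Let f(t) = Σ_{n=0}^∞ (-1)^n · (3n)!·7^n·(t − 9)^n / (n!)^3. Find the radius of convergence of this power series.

The ratio of consecutive coefficients is (3n+1)·(3n+2)·(3n+3)/(n+1)³ · 7 → 189.
The series converges when 189 · |t − 9| < 1, giving R = 1/189.

R = 1/189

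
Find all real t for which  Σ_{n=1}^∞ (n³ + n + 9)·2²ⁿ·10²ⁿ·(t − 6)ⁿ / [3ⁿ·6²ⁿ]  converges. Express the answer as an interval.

(573/100, 627/100)

Apply the ratio test: |a_{n+1}| / |a_n| = [((n+1)³ + (n+1) + 9)/(n³ + n + 9)] · 4·100/(3·36), which tends to 100/27 as n → ∞.
The series converges when 100/27 · |t − 6| < 1, giving R = 27/100.
Check t = 627/100: the terms have absolute value of order n³, which does not tend to 0, so the series diverges by the divergence test.
At t = 573/100: the n-th term does not approach 0; divergence by the term test.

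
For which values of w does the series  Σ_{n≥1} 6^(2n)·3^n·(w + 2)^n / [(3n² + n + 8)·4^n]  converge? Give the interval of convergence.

Ratio test: |a_{n+1}/a_n| = [(3n² + n + 8)/(3(n+1)² + (n+1) + 8)] · 36·3/4 → 27 as n → ∞.
Convergence for |w + 2| · 27 < 1, i.e. |w + 2| < 1/27. So R = 1/27.
At w = -53/27: the terms are on the order of 1/n², so the series converges absolutely by comparison with the p-series (p = 2 > 1).
Endpoint w = -55/27: absolute convergence follows by limit comparison with Σ 1/n².

[-55/27, -53/27]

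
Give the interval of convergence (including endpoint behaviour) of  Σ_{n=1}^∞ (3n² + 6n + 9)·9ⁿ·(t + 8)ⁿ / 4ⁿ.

(-76/9, -68/9)

Ratio test: |a_{n+1}/a_n| = [(3(n+1)² + 6(n+1) + 9)/(3n² + 6n + 9)] · 9/4 → 9/4 as n → ∞.
The series converges when 9/4 · |t + 8| < 1, giving R = 4/9.
Endpoint t = -68/9: the n-th term does not approach 0; divergence by the term test.
Check t = -76/9: the terms do not tend to 0, so the series diverges.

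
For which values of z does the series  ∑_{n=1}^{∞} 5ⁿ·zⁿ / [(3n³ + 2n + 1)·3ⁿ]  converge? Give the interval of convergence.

[-3/5, 3/5]

Apply the ratio test: |a_{n+1}| / |a_n| = [(3n³ + 2n + 1)/(3(n+1)³ + 2(n+1) + 1)] · 5/3, which tends to 5/3 as n → ∞.
The series converges when 5/3 · |z| < 1, giving R = 3/5.
Check z = 3/5: the series is dominated by a constant times Σ 1/n³, which converges (p = 3 > 1).
Endpoint z = -3/5: absolute convergence follows by limit comparison with Σ 1/n³.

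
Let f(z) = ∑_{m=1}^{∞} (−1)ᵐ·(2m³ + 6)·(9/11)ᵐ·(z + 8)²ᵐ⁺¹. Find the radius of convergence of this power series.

R = √11/3

By the ratio test, |a_{m+1}/a_m| = [(2(m+1)³ + 6)/(2m³ + 6)] · 9/11 → 9/11.
Writing y = (z + 8)², the series in y has radius 11/9, so |z + 8| < √(11/9) and R = √11/3.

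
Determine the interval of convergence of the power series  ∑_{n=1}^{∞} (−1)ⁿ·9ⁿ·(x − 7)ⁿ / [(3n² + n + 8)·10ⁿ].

[53/9, 73/9]

The ratio of consecutive coefficients is [(3n² + n + 8)/(3(n+1)² + (n+1) + 8)] · 9/10 → 9/10.
Thus R = 1/(9/10) = 10/9.
Endpoint x = 73/9: absolute convergence follows by limit comparison with Σ 1/n².
Check x = 53/9: the terms are on the order of 1/n², so the series converges absolutely by comparison with the p-series (p = 2 > 1).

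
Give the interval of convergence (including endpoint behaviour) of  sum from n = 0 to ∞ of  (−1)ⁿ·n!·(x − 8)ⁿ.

{8}

Ratio test: |a_{n+1}/a_n| = (n+1) → ∞ as n → ∞.
The terms grow without bound for any (x − 8) ≠ 0, so R = 0 (convergence only at x = 8).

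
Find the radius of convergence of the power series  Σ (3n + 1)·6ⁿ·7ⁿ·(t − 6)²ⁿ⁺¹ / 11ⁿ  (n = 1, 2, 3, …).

Ratio test: |a_{n+1}/a_n| = [(3(n+1) + 1)/(3n + 1)] · 6·7/11 → 42/11 as n → ∞.
Since the exponent of (t − 6) increases by 2 each term, convergence requires |t − 6|² < 11/42, hence R = √462/42.

R = √462/42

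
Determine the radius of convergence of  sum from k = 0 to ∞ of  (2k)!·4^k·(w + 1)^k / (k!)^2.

Apply the ratio test: |a_{k+1}| / |a_k| = (2k+1)·(2k+2)/(k+1)² · 4, which tends to 16 as k → ∞.
Hence the series converges for |w + 1| < 1/(16) = 1/16, so the radius of convergence is 1/16.

R = 1/16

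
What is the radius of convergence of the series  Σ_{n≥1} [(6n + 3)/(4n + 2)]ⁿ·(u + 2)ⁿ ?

R = 2/3

Root test: |a_n|^(1/n) = (6n + 3)/(4n + 2) → 3/2.
Convergence for |u + 2| · 3/2 < 1, i.e. |u + 2| < 2/3. So R = 2/3.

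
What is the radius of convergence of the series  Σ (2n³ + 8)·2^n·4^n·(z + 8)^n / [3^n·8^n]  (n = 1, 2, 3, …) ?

R = 3

The ratio of consecutive coefficients is [(2(n+1)³ + 8)/(2n³ + 8)] · 2·4/(3·8) → 1/3.
Thus R = 1/(1/3) = 3.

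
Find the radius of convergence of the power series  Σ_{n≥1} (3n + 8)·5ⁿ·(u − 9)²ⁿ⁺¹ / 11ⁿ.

R = √55/5

Ratio test: |a_{n+1}/a_n| = [(3(n+1) + 8)/(3n + 8)] · 5/11 → 5/11 as n → ∞.
Since the exponent of (u − 9) increases by 2 each term, convergence requires |u − 9|² < 11/5, hence R = √55/5.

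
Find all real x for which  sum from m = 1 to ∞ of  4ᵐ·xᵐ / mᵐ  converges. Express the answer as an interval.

Applying the root test, |a_m|^(1/m) = 4/m → 0.
The limit is 0 for every x, so R = ∞.

(−∞, ∞)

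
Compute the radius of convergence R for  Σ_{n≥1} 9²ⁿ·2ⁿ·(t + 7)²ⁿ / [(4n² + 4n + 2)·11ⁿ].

R = √22/18

By the ratio test, |a_{n+1}/a_n| = [(4n² + 4n + 2)/(4(n+1)² + 4(n+1) + 2)] · 81·2/11 → 162/11.
Writing y = (t + 7)², the series in y has radius 11/162, so |t + 7| < √(11/162) and R = √22/18.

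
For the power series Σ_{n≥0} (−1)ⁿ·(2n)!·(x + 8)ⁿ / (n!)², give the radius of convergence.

By the ratio test, |a_{n+1}/a_n| = (2n+1)·(2n+2)/(n+1)² → 4.
Hence the series converges for |x + 8| < 1/(4) = 1/4, so the radius of convergence is 1/4.

R = 1/4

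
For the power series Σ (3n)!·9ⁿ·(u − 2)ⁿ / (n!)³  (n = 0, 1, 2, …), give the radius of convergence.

By the ratio test, |a_{n+1}/a_n| = (3n+1)·(3n+2)·(3n+3)/(n+1)³ · 9 → 243.
Thus R = 1/(243) = 1/243.

R = 1/243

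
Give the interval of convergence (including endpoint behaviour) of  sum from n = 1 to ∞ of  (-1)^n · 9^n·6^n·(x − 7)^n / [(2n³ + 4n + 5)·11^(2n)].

[257/54, 499/54]

Apply the ratio test: |a_{n+1}| / |a_n| = [(2n³ + 4n + 5)/(2(n+1)³ + 4(n+1) + 5)] · 9·6/121, which tends to 54/121 as n → ∞.
The series converges when 54/121 · |x − 7| < 1, giving R = 121/54.
At x = 499/54: the terms are on the order of 1/n³, so the series converges absolutely by comparison with the p-series (p = 3 > 1).
At x = 257/54: the series is dominated by a constant times Σ 1/n³, which converges (p = 3 > 1).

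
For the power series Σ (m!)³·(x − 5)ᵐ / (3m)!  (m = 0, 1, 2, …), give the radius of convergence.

R = 27

Ratio test: |a_{m+1}/a_m| = (m+1)³/[(3m+1)·(3m+2)·(3m+3)] → 1/27 as m → ∞.
The series converges when 1/27 · |x − 5| < 1, giving R = 27.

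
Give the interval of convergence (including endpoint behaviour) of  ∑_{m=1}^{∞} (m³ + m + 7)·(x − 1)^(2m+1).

(0, 2)

The ratio of consecutive coefficients is ((m+1)³ + (m+1) + 7)/(m³ + m + 7) → 1.
Successive powers of (x − 1) differ by 2, so the series converges when |x − 1|² · 1 < 1, i.e. |x − 1| < √(1) = 1. So R = 1.
When x = 2, the m-th term does not approach 0; divergence by the term test.
Endpoint x = 0: the terms have absolute value of order m³, which does not tend to 0, so the series diverges by the divergence test.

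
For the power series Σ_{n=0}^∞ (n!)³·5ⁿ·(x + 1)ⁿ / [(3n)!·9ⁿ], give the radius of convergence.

Ratio test: |a_{n+1}/a_n| = (n+1)³/[(3n+1)·(3n+2)·(3n+3)] · 5/9 → 5/243 as n → ∞.
The series converges when 5/243 · |x + 1| < 1, giving R = 243/5.

R = 243/5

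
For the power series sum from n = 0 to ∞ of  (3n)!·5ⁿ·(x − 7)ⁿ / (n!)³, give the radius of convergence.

Apply the ratio test: |a_{n+1}| / |a_n| = (3n+1)·(3n+2)·(3n+3)/(n+1)³ · 5, which tends to 135 as n → ∞.
Convergence for |x − 7| · 135 < 1, i.e. |x − 7| < 1/135. So R = 1/135.

R = 1/135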